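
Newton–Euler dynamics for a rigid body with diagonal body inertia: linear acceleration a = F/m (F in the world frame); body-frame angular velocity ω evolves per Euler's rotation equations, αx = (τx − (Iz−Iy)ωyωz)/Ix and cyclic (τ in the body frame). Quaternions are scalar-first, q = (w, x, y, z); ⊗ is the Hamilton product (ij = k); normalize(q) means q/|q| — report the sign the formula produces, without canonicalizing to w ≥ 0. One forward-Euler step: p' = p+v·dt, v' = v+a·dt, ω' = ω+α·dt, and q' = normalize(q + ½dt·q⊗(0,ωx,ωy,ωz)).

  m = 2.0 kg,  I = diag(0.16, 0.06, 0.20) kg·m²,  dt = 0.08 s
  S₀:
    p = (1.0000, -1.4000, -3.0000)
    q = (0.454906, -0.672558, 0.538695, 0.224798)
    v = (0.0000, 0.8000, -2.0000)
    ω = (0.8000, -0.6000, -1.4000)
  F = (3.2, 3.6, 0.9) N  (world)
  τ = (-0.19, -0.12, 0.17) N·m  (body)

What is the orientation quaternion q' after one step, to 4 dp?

q⊗(0,ω) = (1.1759806, -0.2553694, -1.0346864, -0.6642896)
updated quaternion q' = (0.5008, -0.6812, 0.4961, 0.1978)

q' = (0.5008, -0.6812, 0.4961, 0.1978)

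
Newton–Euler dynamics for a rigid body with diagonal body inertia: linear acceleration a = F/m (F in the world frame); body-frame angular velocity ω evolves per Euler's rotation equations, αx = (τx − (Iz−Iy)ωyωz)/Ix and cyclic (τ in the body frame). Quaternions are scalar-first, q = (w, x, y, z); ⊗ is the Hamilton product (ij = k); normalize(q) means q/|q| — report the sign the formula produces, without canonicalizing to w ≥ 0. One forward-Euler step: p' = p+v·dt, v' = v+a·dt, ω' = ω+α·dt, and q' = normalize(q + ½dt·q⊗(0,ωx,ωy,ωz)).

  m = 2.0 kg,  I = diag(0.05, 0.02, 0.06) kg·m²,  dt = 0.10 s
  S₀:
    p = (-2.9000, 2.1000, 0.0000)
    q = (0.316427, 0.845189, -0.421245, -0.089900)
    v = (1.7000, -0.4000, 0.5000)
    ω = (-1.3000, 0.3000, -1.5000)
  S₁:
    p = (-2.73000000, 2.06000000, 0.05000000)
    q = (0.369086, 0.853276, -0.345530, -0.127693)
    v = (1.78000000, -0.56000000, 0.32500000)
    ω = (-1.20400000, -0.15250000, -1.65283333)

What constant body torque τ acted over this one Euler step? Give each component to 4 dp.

τ = (0.0300, -0.1100, -0.0800)

Δω = ω₁−ω₀ = (0.09600000, -0.45250000, -0.15283333)
applied torque τ = (0.0300, -0.1100, -0.0800)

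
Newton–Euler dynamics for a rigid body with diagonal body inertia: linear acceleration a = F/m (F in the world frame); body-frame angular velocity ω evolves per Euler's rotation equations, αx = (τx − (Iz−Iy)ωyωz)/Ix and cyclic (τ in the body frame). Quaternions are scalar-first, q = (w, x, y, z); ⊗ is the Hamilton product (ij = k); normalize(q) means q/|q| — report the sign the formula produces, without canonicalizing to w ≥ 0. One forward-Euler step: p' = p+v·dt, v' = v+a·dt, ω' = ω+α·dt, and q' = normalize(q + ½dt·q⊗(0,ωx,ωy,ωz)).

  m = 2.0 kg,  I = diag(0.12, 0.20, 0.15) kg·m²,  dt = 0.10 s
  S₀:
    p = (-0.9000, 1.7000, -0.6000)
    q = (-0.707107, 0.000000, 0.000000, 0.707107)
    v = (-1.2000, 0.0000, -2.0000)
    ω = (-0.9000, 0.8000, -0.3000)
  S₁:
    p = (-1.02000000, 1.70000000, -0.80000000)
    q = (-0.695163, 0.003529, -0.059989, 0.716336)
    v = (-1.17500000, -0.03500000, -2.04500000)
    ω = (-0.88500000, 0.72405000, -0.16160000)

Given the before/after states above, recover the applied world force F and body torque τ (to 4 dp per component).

F = (0.5000, -0.7000, -0.9000)
τ = (0.0300, -0.1600, 0.1500)

ω₁ − ω₀ = (0.01500000, -0.07595000, 0.13840000)
gyro term ω₀×Iω₀ = (0.0120, -0.0081, -0.0576)
applied torque τ = (0.0300, -0.1600, 0.1500)
velocity change Δv = (0.02500000, -0.03500000, -0.04500000)
m·(v₁−v₀)/dt = (0.5000, -0.7000, -0.9000)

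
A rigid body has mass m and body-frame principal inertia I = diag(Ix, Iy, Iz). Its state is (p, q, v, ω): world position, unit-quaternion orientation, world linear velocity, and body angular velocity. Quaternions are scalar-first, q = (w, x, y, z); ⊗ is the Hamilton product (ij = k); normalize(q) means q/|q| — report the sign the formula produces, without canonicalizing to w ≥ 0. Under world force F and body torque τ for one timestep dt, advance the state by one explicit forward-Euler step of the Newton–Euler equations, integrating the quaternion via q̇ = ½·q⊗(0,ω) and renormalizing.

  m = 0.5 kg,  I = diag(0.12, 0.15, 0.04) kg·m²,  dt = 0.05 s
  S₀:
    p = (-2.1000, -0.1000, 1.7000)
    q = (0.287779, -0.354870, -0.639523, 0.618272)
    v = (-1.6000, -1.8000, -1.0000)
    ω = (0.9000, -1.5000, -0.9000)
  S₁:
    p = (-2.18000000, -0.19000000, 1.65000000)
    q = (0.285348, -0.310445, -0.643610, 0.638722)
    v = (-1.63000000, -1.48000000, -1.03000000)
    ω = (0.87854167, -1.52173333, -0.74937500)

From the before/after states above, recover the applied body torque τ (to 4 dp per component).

ω₁ − ω₀ = (-0.02145833, -0.02173333, 0.15062500)
I·α + gyro = (-0.2000, -0.1300, 0.0800)

τ = (-0.2000, -0.1300, 0.0800)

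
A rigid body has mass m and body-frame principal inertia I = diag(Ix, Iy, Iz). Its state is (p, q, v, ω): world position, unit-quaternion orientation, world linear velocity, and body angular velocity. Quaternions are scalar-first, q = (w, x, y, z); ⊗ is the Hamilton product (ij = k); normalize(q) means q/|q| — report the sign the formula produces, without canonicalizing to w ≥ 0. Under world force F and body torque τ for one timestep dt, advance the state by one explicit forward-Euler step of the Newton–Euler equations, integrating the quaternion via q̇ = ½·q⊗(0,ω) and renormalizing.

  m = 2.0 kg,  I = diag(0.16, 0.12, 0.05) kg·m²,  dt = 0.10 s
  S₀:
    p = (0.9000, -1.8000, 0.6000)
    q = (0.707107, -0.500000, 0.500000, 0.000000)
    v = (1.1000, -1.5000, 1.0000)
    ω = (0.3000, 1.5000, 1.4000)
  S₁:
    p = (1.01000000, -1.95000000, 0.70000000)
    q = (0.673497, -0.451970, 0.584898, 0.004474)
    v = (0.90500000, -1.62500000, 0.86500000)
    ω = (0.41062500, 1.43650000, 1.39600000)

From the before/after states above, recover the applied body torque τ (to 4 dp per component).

Δω = ω₁−ω₀ = (0.11062500, -0.06350000, -0.00400000)
I·α + gyro = (0.0300, -0.0300, -0.0200)

τ = (0.0300, -0.0300, -0.0200)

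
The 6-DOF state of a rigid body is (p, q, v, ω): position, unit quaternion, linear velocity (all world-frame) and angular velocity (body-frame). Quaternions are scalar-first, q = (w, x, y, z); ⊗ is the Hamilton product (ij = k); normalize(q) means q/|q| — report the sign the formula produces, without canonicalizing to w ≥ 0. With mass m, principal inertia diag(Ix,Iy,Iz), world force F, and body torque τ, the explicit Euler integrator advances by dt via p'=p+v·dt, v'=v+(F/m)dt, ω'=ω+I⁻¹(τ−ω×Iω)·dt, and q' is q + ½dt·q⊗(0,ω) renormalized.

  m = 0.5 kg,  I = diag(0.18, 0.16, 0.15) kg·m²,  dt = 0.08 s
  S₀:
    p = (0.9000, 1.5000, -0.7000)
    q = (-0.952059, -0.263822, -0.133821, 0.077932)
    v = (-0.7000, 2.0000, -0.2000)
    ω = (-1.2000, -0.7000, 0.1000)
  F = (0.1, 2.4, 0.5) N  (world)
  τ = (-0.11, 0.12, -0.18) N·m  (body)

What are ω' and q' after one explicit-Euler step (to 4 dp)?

ω×(Iω) gyroscopic = (0.0007, -0.0036, -0.0168)
angular accel α = (-0.6150, 0.7725, -1.0880)
new body rate ω' = (-1.2492, -0.6382, 0.0130)
2q̇ = q⊗(0,ω) = (-0.4180543, 1.1836411, 0.5993051, -0.0711157)
q + ½dt·q⊗(0,ω), renormalized = (-0.9673, -0.2161, -0.1097, 0.0750)

ω' = (-1.2492, -0.6382, 0.0130)
q' = (-0.9673, -0.2161, -0.1097, 0.0750)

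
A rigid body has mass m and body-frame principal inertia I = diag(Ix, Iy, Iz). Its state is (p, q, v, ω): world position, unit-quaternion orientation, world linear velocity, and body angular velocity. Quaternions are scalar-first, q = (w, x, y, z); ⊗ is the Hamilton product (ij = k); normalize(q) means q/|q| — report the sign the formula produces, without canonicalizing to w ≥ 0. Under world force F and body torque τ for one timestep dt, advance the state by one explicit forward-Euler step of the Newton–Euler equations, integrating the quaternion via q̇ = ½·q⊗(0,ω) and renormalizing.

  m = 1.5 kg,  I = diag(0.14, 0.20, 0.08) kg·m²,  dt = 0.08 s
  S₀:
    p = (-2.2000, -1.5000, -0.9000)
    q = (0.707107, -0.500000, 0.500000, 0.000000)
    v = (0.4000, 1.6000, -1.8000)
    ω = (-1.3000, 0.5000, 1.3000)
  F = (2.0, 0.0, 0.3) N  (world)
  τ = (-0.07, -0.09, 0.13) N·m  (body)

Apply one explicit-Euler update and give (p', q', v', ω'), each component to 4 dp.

p' = (-2.1680, -1.3720, -1.0440)
q' = (0.6692, -0.5093, 0.5386, 0.0526)
v' = (0.5067, 1.6000, -1.7840)
ω' = (-1.2954, 0.5046, 1.4690)

a = F/m = (1.3333, 0.0000, 0.2000)
p' = p + v·dt = (-2.1680, -1.3720, -1.0440)
v' = v + a·dt = (0.5067, 1.6000, -1.7840)
precession coupling ω×(Iω) = (-0.0780, -0.1014, -0.0390)
α = I⁻¹(τ − ω×Iω) = (0.0571, 0.0570, 2.1125)
ω' = ω + α·dt = (-1.2954, 0.5046, 1.4690)
q⊗(0,ω) = (-0.9000000, -0.2692391, 1.0035535, 1.3192391)
q' = normalize(q + ½dt·q⊗(0,ω)) = (0.6692, -0.5093, 0.5386, 0.0526)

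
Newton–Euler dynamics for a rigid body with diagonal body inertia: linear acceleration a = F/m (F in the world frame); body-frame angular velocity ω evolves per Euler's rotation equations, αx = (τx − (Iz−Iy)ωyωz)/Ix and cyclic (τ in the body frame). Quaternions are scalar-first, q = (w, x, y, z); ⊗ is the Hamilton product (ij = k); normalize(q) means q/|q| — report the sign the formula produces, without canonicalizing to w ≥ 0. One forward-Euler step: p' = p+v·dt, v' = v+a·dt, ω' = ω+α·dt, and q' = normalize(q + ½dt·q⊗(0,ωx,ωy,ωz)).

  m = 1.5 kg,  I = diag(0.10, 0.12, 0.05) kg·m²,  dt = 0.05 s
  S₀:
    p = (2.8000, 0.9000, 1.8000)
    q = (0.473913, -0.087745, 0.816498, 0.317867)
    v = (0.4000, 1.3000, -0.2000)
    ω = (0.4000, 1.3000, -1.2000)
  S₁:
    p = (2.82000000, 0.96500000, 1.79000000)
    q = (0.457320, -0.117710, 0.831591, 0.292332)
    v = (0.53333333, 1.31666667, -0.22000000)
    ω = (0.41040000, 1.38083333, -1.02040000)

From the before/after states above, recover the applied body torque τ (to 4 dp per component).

τ = (0.1300, 0.1700, 0.1900)

ω₁ − ω₀ = (0.01040000, 0.08083333, 0.17960000)
τ = I·(Δω/dt) + ω₀×(Iω₀) = (0.1300, 0.1700, 0.1900)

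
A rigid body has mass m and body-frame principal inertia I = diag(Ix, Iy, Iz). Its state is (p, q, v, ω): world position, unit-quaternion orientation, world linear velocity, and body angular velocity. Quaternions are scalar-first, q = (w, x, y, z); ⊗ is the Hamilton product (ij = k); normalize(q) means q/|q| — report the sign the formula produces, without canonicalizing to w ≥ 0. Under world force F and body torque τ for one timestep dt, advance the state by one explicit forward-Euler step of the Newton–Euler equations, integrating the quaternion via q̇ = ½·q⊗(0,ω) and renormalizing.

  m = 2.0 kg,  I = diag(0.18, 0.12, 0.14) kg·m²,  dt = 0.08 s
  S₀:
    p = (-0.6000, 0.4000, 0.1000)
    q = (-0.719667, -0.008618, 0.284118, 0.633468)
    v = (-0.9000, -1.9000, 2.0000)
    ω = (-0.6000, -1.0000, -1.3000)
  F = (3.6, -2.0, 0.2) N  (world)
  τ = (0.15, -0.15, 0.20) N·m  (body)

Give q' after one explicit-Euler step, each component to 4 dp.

q⊗(0,ω) = (1.1024556, 0.6959148, 0.3283828, 1.1146559)
updated quaternion q' = (-0.6739, 0.0192, 0.2965, 0.6764)

q' = (-0.6739, 0.0192, 0.2965, 0.6764)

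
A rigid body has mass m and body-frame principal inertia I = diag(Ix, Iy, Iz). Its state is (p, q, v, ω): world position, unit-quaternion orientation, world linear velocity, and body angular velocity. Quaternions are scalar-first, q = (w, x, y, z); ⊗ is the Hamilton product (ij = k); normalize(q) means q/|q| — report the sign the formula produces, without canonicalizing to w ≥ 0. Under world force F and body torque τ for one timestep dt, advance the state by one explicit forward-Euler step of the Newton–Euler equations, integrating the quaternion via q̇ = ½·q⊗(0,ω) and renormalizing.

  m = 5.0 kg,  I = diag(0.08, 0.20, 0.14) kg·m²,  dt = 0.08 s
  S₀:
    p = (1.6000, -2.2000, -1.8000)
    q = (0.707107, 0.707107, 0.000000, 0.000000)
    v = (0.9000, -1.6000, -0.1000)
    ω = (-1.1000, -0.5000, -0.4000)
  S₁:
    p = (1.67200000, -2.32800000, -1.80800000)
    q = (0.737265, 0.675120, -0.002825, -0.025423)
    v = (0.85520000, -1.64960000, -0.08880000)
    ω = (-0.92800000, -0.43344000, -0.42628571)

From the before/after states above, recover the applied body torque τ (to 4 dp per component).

ω₁ − ω₀ = (0.17200000, 0.06656000, -0.02628571)
ω₀×(Iω₀) = (-0.0120, -0.0264, 0.0660)
τ = I·(Δω/dt) + ω₀×(Iω₀) = (0.1600, 0.1400, 0.0200)

τ = (0.1600, 0.1400, 0.0200)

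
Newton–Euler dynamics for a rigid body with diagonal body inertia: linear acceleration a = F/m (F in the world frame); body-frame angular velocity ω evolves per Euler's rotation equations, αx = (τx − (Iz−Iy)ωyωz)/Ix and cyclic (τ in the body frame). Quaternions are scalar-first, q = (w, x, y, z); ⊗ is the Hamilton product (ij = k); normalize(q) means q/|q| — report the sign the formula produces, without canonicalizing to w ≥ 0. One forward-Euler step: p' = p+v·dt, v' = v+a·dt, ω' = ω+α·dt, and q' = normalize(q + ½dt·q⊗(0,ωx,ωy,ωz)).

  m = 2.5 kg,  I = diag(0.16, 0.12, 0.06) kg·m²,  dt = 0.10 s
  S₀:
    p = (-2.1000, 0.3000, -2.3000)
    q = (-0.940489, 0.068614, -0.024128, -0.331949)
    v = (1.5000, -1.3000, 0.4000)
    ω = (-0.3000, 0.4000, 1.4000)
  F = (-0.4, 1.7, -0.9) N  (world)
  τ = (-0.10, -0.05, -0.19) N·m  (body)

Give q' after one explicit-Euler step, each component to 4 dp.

q' = (-0.9132, 0.0874, -0.0426, -0.3957)

q⊗(0,ω) = (0.4949640, 0.3811471, -0.3726705, -1.2964774)
q + ½dt·q⊗(0,ω), renormalized = (-0.9132, 0.0874, -0.0426, -0.3957)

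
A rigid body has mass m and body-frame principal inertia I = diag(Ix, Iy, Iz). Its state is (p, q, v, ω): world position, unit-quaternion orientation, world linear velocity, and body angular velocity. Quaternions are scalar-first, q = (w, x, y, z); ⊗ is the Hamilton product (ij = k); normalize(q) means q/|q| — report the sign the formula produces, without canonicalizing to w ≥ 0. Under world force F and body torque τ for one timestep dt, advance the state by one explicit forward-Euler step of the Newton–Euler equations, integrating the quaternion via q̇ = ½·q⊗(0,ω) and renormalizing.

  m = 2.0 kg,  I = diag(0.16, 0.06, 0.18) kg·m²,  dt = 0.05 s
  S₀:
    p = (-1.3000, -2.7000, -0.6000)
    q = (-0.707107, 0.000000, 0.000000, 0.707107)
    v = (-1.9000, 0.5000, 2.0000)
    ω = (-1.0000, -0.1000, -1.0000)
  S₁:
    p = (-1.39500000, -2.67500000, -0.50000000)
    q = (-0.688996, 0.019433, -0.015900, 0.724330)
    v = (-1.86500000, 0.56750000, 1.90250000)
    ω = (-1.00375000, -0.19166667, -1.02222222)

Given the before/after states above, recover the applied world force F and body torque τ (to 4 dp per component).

Δω = ω₁−ω₀ = (-0.00375000, -0.09166667, -0.02222222)
I·α + gyro = (0.0000, -0.1300, -0.0900)
v₁ − v₀ = (0.03500000, 0.06750000, -0.09750000)
F = m·Δv/dt = (1.4000, 2.7000, -3.9000)

F = (1.4000, 2.7000, -3.9000)
τ = (0.0000, -0.1300, -0.0900)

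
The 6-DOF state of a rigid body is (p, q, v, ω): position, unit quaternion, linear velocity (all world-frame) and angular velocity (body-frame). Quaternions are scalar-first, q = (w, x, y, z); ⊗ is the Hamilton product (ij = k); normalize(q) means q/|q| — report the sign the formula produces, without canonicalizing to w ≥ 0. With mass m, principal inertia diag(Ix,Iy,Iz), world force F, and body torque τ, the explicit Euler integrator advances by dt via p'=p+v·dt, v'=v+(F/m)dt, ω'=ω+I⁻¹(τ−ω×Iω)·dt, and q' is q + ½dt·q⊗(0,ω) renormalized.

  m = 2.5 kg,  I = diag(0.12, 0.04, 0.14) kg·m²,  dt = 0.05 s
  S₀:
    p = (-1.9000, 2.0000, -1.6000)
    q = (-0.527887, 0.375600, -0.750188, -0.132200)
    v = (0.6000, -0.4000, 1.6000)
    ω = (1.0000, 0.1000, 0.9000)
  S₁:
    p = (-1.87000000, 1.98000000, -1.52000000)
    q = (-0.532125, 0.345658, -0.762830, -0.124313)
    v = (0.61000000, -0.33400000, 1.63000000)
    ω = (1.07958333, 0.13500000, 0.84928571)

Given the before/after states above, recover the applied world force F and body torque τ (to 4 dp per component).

Δv = v₁−v₀ = (0.01000000, 0.06600000, 0.03000000)
m·(v₁−v₀)/dt = (0.5000, 3.3000, 1.5000)
ω₁ − ω₀ = (0.07958333, 0.03500000, -0.05071429)
precession coupling = (0.0090, -0.0180, -0.0080)
τ = I·(Δω/dt) + ω₀×(Iω₀) = (0.2000, 0.0100, -0.1500)

F = (0.5000, 3.3000, 1.5000)
τ = (0.2000, 0.0100, -0.1500)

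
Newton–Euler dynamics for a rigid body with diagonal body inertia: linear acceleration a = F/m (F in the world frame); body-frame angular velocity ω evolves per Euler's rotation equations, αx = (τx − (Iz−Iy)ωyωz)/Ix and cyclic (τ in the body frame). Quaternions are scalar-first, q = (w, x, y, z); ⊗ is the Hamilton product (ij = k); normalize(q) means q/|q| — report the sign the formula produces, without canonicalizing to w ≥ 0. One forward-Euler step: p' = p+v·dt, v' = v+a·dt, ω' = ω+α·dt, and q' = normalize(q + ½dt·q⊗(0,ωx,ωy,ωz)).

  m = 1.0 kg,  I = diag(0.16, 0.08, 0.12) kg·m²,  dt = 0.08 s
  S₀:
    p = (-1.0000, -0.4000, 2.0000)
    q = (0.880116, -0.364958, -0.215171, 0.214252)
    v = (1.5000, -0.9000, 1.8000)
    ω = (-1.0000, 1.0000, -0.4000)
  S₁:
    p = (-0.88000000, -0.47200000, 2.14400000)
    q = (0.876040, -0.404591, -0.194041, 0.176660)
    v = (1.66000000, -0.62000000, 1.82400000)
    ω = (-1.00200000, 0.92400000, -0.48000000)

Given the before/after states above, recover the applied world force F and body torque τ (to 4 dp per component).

F = (2.0000, 3.5000, 0.3000)
τ = (-0.0200, -0.0600, -0.0400)

rate change Δω = (-0.00200000, -0.07600000, -0.08000000)
ω₀×(Iω₀) = (-0.0160, 0.0160, 0.0800)
I·α + gyro = (-0.0200, -0.0600, -0.0400)
Δv = v₁−v₀ = (0.16000000, 0.28000000, 0.02400000)
m·(v₁−v₀)/dt = (2.0000, 3.5000, 0.3000)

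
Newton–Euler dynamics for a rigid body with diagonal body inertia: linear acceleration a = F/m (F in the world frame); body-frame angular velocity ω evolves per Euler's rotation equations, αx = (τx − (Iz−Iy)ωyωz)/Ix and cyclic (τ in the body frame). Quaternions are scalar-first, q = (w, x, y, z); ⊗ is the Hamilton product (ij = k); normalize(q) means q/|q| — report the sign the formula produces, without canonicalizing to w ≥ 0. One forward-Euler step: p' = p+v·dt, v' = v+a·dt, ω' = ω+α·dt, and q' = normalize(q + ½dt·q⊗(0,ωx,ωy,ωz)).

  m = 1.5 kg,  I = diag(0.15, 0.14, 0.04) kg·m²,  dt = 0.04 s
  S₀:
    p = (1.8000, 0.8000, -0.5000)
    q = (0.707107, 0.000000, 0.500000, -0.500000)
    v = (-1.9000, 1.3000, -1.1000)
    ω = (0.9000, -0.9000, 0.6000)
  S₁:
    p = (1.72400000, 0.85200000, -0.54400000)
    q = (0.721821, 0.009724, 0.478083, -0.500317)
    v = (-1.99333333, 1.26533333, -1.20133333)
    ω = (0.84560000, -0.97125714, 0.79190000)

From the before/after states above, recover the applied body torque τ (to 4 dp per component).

ω₁ − ω₀ = (-0.05440000, -0.07125714, 0.19190000)
precession coupling = (0.0540, 0.0594, 0.0081)
applied torque τ = (-0.1500, -0.1900, 0.2000)

τ = (-0.1500, -0.1900, 0.2000)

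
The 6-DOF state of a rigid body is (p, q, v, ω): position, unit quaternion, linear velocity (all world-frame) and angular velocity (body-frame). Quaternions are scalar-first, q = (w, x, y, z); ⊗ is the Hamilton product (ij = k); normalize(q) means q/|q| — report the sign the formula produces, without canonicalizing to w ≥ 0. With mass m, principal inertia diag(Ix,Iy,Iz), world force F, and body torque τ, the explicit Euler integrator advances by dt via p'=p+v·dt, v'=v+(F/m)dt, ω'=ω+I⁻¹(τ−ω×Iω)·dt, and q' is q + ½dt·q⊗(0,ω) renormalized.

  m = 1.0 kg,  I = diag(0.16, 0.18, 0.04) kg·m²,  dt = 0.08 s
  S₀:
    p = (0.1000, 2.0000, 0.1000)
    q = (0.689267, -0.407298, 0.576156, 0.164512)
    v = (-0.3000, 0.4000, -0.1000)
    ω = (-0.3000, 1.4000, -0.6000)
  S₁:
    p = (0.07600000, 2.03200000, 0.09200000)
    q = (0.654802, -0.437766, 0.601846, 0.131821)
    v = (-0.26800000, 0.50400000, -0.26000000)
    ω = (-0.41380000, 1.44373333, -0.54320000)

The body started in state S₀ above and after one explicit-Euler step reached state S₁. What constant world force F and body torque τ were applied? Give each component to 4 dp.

F = (0.4000, 1.3000, -2.0000)
τ = (-0.1100, 0.1200, 0.0200)

v₁ − v₀ = (0.03200000, 0.10400000, -0.16000000)
applied force F = (0.4000, 1.3000, -2.0000)
Δω = ω₁−ω₀ = (-0.11380000, 0.04373333, 0.05680000)
applied torque τ = (-0.1100, 0.1200, 0.0200)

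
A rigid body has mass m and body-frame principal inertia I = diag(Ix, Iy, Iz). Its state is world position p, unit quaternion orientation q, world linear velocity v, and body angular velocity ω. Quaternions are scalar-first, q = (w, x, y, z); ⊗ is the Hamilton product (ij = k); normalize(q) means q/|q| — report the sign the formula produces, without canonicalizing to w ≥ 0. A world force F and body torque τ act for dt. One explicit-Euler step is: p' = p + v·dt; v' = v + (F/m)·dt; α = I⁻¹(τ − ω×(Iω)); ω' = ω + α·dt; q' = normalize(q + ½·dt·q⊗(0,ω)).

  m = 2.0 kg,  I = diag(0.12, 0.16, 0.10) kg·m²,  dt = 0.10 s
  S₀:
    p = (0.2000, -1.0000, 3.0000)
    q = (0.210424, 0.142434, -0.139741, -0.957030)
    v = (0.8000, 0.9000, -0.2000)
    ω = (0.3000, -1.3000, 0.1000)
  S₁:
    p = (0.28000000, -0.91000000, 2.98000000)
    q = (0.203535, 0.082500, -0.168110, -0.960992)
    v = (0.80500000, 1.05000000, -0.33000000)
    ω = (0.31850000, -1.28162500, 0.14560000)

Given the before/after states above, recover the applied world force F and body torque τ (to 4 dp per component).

v₁ − v₀ = (0.00500000, 0.15000000, -0.13000000)
m·(v₁−v₀)/dt = (0.1000, 3.0000, -2.6000)
rate change Δω = (0.01850000, 0.01837500, 0.04560000)
ω₀×(Iω₀) = (0.0078, 0.0006, -0.0156)
τ = I·(Δω/dt) + ω₀×(Iω₀) = (0.0300, 0.0300, 0.0300)

F = (0.1000, 3.0000, -2.6000)
τ = (0.0300, 0.0300, 0.0300)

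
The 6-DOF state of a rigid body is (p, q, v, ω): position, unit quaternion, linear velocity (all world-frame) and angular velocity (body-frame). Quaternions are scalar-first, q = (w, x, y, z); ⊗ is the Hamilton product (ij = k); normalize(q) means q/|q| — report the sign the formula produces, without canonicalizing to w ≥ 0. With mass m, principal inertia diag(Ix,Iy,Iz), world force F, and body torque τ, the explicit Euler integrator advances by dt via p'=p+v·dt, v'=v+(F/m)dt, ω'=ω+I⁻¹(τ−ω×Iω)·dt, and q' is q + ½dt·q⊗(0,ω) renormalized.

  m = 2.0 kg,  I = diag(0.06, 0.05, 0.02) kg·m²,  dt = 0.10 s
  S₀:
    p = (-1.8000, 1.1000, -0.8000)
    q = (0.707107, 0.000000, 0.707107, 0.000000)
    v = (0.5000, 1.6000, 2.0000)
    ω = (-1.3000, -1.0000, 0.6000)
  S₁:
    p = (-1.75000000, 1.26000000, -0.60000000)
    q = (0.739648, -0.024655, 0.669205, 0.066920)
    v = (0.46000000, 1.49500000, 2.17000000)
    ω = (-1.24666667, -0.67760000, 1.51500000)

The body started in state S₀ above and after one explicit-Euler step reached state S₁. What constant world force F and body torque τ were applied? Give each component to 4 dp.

F = (-0.8000, -2.1000, 3.4000)
τ = (0.0500, 0.1300, 0.1700)

Δv = v₁−v₀ = (-0.04000000, -0.10500000, 0.17000000)
F = m·Δv/dt = (-0.8000, -2.1000, 3.4000)
ω₁ − ω₀ = (0.05333333, 0.32240000, 0.91500000)
ω₀×(Iω₀) = (0.0180, -0.0312, -0.0130)
I·α + gyro = (0.0500, 0.1300, 0.1700)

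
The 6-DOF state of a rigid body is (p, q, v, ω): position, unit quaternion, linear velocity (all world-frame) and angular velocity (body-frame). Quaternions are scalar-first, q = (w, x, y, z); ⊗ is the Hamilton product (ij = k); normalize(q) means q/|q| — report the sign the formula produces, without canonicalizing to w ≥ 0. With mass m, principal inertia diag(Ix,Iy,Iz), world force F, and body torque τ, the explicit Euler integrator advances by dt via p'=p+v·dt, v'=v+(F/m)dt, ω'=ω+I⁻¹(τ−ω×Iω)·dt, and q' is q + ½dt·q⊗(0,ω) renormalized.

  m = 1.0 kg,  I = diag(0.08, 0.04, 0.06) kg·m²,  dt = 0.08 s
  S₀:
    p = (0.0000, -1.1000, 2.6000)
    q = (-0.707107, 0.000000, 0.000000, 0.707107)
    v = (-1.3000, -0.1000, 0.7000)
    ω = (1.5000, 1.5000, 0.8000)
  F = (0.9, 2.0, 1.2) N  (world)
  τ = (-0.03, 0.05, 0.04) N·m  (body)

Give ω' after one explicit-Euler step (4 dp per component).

ω' = (1.4460, 1.5520, 0.9733)

α = I⁻¹(τ − ω×Iω) = (-0.6750, 0.6500, 2.1667)
ω + α·dt = (1.4460, 1.5520, 0.9733)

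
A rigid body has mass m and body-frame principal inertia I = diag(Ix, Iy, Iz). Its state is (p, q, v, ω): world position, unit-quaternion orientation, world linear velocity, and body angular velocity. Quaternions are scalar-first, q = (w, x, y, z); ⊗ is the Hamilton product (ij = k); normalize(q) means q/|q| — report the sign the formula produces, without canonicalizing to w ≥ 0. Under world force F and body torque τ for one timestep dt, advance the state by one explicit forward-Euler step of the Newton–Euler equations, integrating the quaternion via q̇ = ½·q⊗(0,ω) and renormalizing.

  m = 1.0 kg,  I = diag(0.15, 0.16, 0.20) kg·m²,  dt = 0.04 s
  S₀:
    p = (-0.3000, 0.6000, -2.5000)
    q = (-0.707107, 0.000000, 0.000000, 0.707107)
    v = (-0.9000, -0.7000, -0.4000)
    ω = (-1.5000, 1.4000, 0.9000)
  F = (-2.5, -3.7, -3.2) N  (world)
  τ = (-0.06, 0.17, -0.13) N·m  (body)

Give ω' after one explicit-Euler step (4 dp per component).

ω' = (-1.5294, 1.4256, 0.8782)

precession coupling ω×(Iω) = (0.0504, 0.0675, -0.0210)
angular accel α = (-0.7360, 0.6406, -0.5450)
ω' = ω + α·dt = (-1.5294, 1.4256, 0.8782)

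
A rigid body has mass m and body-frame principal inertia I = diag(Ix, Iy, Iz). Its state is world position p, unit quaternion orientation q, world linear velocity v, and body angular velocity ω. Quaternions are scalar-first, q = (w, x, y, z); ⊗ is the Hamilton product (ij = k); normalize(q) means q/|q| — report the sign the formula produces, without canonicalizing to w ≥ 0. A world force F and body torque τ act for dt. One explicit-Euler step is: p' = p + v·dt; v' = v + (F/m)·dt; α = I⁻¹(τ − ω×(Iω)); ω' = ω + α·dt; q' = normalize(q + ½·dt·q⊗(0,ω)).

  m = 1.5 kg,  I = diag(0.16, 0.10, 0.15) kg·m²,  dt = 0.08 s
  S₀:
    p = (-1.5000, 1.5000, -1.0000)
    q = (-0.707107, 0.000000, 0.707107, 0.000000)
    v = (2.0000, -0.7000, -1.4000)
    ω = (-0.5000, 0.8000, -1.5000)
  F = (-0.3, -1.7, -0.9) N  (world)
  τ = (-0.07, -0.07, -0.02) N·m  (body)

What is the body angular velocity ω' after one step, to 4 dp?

(τ − ω×Iω)/I = (-0.0625, -0.7750, -0.2933)
new body rate ω' = (-0.5050, 0.7380, -1.5235)

ω' = (-0.5050, 0.7380, -1.5235)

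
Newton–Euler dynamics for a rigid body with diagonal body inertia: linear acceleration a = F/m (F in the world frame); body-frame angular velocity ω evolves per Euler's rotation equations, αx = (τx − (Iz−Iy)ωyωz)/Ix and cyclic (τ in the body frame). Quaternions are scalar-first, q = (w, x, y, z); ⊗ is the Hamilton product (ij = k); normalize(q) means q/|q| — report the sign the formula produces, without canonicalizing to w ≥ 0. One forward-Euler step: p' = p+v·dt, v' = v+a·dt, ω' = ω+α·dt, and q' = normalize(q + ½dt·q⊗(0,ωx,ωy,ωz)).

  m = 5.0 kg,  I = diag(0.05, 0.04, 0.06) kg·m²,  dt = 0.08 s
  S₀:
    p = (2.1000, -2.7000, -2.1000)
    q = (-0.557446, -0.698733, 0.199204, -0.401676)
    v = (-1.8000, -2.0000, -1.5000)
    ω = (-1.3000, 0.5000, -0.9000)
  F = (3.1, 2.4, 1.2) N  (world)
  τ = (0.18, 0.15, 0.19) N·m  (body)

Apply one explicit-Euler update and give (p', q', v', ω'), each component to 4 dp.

ω×(Iω) gyroscopic = (-0.0090, -0.0117, 0.0065)
angular accel α = (3.7800, 4.0425, 3.0583)
ω' = ω + α·dt = (-0.9976, 0.8234, -0.6553)
Hamilton product q⊗(0,ω) = (-1.3694633, 0.7462342, -0.3854039, 0.4113001)
q' = normalize(q + ½dt·q⊗(0,ω)) = (-0.6109, -0.6674, 0.1834, -0.3844)
p' = p + v·dt = (1.9560, -2.8600, -2.2200)
new velocity v' = (-1.7504, -1.9616, -1.4808)

p' = (1.9560, -2.8600, -2.2200)
q' = (-0.6109, -0.6674, 0.1834, -0.3844)
v' = (-1.7504, -1.9616, -1.4808)
ω' = (-0.9976, 0.8234, -0.6553)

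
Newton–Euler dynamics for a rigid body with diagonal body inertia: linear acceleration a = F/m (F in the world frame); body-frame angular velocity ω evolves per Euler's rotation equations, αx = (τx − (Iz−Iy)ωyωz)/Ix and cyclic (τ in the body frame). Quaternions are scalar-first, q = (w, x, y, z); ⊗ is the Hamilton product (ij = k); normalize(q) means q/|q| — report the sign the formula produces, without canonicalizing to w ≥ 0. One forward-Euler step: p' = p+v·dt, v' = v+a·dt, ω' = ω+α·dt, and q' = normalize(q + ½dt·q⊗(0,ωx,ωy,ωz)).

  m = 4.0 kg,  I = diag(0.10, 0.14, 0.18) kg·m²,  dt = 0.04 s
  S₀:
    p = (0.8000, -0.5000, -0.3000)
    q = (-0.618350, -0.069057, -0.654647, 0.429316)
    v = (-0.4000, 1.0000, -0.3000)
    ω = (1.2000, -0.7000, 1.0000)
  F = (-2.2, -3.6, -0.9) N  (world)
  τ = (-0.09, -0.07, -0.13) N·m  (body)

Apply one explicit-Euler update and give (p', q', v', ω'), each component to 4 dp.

p' = (0.7840, -0.4600, -0.3120)
q' = (-0.6341, -0.0909, -0.6339, 0.4334)
v' = (-0.4220, 0.9640, -0.3090)
ω' = (1.1752, -0.6926, 0.9786)

linear accel F/m = (-0.5500, -0.9000, -0.2250)
p' = p + v·dt = (0.7840, -0.4600, -0.3120)
v' = v + a·dt = (-0.4220, 0.9640, -0.3090)
(τ − ω×Iω)/I = (-0.6200, 0.1857, -0.5356)
new body rate ω' = (1.1752, -0.6926, 0.9786)
q⊗(0,ω) = (-0.8047005, -1.0961458, 1.0170812, 0.2155663)
q' = normalize(q + ½dt·q⊗(0,ω)) = (-0.6341, -0.0909, -0.6339, 0.4334)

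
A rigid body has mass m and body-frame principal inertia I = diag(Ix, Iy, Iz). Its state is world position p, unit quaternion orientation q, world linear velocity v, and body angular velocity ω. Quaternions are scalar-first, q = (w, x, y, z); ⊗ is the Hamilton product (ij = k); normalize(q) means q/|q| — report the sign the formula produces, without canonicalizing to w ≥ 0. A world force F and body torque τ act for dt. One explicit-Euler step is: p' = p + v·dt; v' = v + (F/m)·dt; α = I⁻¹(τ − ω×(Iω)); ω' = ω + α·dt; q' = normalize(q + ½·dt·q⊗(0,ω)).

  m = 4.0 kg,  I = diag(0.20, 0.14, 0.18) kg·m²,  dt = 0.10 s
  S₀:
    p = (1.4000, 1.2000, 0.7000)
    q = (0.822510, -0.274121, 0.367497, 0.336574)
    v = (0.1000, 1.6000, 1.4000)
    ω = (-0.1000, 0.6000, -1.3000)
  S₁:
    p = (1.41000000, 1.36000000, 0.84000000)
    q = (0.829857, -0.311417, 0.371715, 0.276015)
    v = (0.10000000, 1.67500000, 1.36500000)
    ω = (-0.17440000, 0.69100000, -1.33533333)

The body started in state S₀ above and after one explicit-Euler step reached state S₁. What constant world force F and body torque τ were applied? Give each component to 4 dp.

Δω = ω₁−ω₀ = (-0.07440000, 0.09100000, -0.03533333)
τ = I·(Δω/dt) + ω₀×(Iω₀) = (-0.1800, 0.1300, -0.0600)
v₁ − v₀ = (0.00000000, 0.07500000, -0.03500000)
F = m·Δv/dt = (0.0000, 3.0000, -1.4000)

F = (0.0000, 3.0000, -1.4000)
τ = (-0.1800, 0.1300, -0.0600)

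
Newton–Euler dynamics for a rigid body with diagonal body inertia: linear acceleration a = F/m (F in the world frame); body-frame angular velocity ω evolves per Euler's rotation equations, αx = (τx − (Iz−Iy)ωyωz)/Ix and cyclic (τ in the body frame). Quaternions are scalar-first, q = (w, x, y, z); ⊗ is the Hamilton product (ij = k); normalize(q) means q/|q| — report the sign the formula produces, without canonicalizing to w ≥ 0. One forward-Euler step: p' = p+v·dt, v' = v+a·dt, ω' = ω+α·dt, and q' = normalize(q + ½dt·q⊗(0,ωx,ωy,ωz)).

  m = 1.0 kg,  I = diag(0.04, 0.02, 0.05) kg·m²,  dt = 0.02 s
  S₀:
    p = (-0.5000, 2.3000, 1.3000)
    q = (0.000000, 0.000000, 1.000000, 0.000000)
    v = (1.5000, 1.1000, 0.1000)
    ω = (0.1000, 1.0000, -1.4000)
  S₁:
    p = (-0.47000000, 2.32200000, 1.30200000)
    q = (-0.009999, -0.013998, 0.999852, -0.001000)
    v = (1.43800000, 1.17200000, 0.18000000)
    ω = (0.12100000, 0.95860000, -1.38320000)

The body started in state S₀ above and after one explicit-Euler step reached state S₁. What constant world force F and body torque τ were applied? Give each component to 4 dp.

Δv = v₁−v₀ = (-0.06200000, 0.07200000, 0.08000000)
applied force F = (-3.1000, 3.6000, 4.0000)
ω₁ − ω₀ = (0.02100000, -0.04140000, 0.01680000)
precession coupling = (-0.0420, 0.0014, -0.0020)
I·α + gyro = (0.0000, -0.0400, 0.0400)

F = (-3.1000, 3.6000, 4.0000)
τ = (0.0000, -0.0400, 0.0400)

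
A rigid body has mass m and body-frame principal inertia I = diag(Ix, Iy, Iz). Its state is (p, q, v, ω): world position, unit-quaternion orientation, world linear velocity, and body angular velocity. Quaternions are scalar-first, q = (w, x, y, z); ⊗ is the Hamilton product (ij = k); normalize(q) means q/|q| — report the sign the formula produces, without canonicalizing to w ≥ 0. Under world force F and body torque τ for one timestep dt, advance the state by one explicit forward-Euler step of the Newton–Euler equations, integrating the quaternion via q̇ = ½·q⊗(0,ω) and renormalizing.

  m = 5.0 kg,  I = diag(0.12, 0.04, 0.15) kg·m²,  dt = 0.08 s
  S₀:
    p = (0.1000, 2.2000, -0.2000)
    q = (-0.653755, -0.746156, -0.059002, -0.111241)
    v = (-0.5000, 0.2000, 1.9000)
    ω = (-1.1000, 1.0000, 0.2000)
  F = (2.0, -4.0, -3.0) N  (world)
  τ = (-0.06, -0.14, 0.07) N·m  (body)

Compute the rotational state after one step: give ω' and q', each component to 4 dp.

ω' = (-1.1547, 0.7068, 0.1904)
q' = (-0.6821, -0.7121, -0.0742, -0.1486)

ω×(Iω) gyroscopic = (0.0220, 0.0066, 0.0880)
α = I⁻¹(τ − ω×Iω) = (-0.6833, -3.6650, -0.1200)
new body rate ω' = (-1.1547, 0.7068, 0.1904)
q⊗(0,ω) = (-0.7395214, 0.8185711, -0.3821587, -0.9418092)
q + ½dt·q⊗(0,ω), renormalized = (-0.6821, -0.7121, -0.0742, -0.1486)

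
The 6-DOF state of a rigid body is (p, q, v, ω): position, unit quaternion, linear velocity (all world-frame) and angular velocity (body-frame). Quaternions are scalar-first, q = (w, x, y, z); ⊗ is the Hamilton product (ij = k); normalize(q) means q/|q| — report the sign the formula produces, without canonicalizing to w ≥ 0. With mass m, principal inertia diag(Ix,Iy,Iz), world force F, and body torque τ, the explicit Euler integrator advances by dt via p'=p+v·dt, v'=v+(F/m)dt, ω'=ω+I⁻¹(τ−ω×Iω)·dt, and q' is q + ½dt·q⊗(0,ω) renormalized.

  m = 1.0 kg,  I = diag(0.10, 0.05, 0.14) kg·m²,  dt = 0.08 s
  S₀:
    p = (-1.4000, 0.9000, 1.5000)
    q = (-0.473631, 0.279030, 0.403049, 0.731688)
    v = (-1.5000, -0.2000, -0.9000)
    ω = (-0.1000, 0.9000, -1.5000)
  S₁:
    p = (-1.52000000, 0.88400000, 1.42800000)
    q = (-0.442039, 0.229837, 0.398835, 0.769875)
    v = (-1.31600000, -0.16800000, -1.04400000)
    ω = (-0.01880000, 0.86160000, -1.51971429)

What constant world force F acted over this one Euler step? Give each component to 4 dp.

F = (2.3000, 0.4000, -1.8000)

Δv = v₁−v₀ = (0.18400000, 0.03200000, -0.14400000)
applied force F = (2.3000, 0.4000, -1.8000)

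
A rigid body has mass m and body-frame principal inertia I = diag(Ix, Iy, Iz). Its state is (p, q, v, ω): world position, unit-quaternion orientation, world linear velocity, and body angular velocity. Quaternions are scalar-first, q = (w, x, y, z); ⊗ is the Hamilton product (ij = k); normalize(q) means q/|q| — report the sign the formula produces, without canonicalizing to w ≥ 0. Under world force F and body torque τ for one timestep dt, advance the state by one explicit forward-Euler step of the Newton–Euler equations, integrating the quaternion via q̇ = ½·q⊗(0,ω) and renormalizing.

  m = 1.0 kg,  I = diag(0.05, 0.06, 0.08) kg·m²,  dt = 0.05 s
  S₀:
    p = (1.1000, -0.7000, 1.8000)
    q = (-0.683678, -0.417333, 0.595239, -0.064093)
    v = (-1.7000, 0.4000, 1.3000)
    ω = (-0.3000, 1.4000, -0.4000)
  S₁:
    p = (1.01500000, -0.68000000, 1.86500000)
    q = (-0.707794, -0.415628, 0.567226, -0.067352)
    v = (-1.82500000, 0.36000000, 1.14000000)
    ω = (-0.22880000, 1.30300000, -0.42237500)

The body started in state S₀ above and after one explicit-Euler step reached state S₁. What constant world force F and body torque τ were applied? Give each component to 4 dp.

velocity change Δv = (-0.12500000, -0.04000000, -0.16000000)
applied force F = (-2.5000, -0.8000, -3.2000)
ω₁ − ω₀ = (0.07120000, -0.09700000, -0.02237500)
τ = I·(Δω/dt) + ω₀×(Iω₀) = (0.0600, -0.1200, -0.0400)

F = (-2.5000, -0.8000, -3.2000)
τ = (0.0600, -0.1200, -0.0400)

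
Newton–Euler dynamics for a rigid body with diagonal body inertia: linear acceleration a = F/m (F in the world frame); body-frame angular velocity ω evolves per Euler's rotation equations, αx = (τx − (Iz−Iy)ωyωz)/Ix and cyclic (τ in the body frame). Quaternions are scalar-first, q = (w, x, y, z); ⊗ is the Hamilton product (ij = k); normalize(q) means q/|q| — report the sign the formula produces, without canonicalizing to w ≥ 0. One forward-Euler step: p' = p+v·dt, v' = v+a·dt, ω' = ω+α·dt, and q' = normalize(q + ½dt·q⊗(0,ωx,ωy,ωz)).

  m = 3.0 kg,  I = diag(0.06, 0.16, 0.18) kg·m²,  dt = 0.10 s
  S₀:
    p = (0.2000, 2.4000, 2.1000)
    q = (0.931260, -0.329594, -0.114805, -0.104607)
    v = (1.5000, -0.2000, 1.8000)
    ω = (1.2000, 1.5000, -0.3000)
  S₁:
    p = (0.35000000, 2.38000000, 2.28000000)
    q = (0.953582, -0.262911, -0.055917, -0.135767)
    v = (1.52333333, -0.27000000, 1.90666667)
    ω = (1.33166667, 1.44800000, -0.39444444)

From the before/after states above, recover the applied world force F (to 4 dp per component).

Δv = v₁−v₀ = (0.02333333, -0.07000000, 0.10666667)
applied force F = (0.7000, -2.1000, 3.2000)

F = (0.7000, -2.1000, 3.2000)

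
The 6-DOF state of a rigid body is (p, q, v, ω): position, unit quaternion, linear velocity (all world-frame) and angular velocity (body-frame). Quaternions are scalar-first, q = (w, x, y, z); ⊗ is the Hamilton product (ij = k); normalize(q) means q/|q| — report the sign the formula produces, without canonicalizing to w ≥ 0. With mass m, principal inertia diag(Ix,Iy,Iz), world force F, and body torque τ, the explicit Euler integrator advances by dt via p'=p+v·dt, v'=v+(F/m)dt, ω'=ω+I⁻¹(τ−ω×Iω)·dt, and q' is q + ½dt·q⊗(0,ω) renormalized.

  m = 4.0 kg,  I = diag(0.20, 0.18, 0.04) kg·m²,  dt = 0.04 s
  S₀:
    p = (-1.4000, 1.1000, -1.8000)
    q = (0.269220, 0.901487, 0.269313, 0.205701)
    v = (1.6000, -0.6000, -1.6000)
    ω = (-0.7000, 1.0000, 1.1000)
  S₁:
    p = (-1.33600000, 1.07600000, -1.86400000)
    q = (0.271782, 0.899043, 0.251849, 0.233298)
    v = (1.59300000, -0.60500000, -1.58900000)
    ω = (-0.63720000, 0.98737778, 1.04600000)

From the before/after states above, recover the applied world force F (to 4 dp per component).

F = (-0.7000, -0.5000, 1.1000)

v₁ − v₀ = (-0.00700000, -0.00500000, 0.01100000)
m·(v₁−v₀)/dt = (-0.7000, -0.5000, 1.1000)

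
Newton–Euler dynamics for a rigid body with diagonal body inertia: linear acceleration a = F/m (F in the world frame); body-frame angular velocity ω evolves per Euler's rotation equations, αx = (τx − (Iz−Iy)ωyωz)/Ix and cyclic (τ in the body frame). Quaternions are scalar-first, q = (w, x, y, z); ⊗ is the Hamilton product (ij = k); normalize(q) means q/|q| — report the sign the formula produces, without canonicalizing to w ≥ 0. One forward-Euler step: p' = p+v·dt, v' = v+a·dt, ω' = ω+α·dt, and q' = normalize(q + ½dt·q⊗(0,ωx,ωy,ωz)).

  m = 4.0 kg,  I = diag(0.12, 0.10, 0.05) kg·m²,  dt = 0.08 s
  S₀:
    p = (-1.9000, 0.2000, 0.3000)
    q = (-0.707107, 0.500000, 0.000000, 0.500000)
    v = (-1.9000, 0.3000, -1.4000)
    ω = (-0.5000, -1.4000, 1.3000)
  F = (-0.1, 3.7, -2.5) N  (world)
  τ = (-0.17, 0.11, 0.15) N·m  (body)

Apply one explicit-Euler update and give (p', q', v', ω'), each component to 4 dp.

p' = (-2.0520, 0.2240, 0.1880)
q' = (-0.7209, 0.5405, 0.0036, 0.4339)
v' = (-1.9020, 0.3740, -1.4500)
ω' = (-0.6740, -1.2756, 1.5624)

p' = p + v·dt = (-2.0520, 0.2240, 0.1880)
v' = v + a·dt = (-1.9020, 0.3740, -1.4500)
(τ − ω×Iω)/I = (-2.1750, 1.5550, 3.2800)
new body rate ω' = (-0.6740, -1.2756, 1.5624)
Hamilton product q⊗(0,ω) = (-0.4000000, 1.0535535, 0.0899498, -1.6192391)
q' = normalize(q + ½dt·q⊗(0,ω)) = (-0.7209, 0.5405, 0.0036, 0.4339)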